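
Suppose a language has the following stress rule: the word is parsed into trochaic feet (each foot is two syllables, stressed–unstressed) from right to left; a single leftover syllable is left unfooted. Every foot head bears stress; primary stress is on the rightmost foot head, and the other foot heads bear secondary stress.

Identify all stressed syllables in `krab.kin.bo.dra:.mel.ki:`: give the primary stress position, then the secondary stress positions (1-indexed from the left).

Parse right to left into trochaic (ˈσσ) feet: (ˈkrab.kin) (ˈbo.dra:) (ˈmel.ki:).
Foot heads (stressed positions): 1, 3, 5.
End Rule Rightmost: primary stress on the rightmost head = syllable 5.
Secondary stress on 1, 3: ˌkrab.kin.ˌbo.dra:.ˈmel.ki:.

primary 5, secondary 1, 3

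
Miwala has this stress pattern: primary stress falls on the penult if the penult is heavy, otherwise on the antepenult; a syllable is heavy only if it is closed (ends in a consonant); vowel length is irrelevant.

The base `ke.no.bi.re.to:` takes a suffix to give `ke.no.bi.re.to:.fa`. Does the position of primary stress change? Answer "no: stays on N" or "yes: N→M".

yes: 3→4

Base `ke.no.bi.re.to:` (5 syllables):
  Weights: 3 bi L, 4 re L, 5 to: L.
  The penult (syllable 4, re) is light, so stress falls on the antepenult (syllable 3, bi).
  → primary stress on syllable 3.
Suffixed `ke.no.bi.re.to:.fa` (6 syllables):
  Weights: 4 re L, 5 to: L, 6 fa L.
  The penult (syllable 5, to:) is light, so stress falls on the antepenult (syllable 4, re).
  → primary stress on syllable 4.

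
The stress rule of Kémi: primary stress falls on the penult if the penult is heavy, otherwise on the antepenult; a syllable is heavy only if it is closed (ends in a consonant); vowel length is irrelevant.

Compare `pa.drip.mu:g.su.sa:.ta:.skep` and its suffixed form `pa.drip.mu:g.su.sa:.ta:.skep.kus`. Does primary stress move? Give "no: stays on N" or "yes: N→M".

Base `pa.drip.mu:g.su.sa:.ta:.skep` (7 syllables):
  Weights: 5 sa: L, 6 ta: L, 7 skep H.
  The penult (syllable 6, ta:) is light, so stress falls on the antepenult (syllable 5, sa:).
  → primary stress on syllable 5.
Suffixed `pa.drip.mu:g.su.sa:.ta:.skep.kus` (8 syllables):
  Weights: 6 ta: L, 7 skep H, 8 kus H.
  The penult (syllable 7, skep) is heavy, so it takes stress.
  → primary stress on syllable 7.

yes: 5→7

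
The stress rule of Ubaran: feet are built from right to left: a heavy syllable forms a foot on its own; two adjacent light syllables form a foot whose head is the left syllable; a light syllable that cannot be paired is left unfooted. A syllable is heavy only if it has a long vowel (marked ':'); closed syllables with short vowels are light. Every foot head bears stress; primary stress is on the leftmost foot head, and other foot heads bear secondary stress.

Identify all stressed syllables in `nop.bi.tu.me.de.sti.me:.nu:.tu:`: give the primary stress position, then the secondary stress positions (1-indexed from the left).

Weights: 1 nop L, 2 bi L, 3 tu L, 4 me L, 5 de L, 6 sti L, 7 me: H, 8 nu: H, 9 tu: H.
Parse right to left (heavy = foot alone; LL = one foot; stranded L unfooted): (ˈnop.bi) (ˈtu.me) (ˈde.sti) (ˈme:) (ˈnu:) (ˈtu:).
Foot heads: 1, 3, 5, 7, 8, 9.
Primary stress on the leftmost head = syllable 1.
Secondary stress on 3, 5, 7, 8, 9: ˈnop.bi.ˌtu.me.ˌde.sti.ˌme:.ˌnu:.ˌtu:.

primary 1, secondary 3, 5, 7, 8, 9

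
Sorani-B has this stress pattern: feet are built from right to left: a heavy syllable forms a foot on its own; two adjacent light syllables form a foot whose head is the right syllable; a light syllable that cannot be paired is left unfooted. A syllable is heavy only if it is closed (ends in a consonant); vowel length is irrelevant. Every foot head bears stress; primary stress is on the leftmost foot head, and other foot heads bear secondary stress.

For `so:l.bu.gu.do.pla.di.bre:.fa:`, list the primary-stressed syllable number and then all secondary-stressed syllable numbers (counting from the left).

Weights: 1 so:l H, 2 bu L, 3 gu L, 4 do L, 5 pla L, 6 di L, 7 bre: L, 8 fa: L.
Parse right to left (heavy = foot alone; LL = one foot; stranded L unfooted): (ˈso:l) bu (gu.ˈdo) (pla.ˈdi) (bre:.ˈfa:).
Foot heads: 1, 4, 6, 8.
Primary stress on the leftmost head = syllable 1.
Secondary stress on 4, 6, 8: ˈso:l.bu.gu.ˌdo.pla.ˌdi.bre:.ˌfa:.

primary 1, secondary 4, 6, 8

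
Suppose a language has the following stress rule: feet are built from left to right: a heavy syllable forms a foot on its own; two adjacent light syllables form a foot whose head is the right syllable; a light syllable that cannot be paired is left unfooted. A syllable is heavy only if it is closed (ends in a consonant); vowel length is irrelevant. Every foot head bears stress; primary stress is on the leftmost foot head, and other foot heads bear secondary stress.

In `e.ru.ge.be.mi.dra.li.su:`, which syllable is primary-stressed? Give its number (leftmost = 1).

Weights: 1 e L, 2 ru L, 3 ge L, 4 be L, 5 mi L, 6 dra L, 7 li L, 8 su: L.
Parse left to right (heavy = foot alone; LL = one foot; stranded L unfooted): (e.ˈru) (ge.ˈbe) (mi.ˈdra) (li.ˈsu:).
Foot heads: 2, 4, 6, 8.
Primary stress on the leftmost head = syllable 2.
Primary stress: syllable 2 → e.ˈru.ge.be.mi.dra.li.su:.

2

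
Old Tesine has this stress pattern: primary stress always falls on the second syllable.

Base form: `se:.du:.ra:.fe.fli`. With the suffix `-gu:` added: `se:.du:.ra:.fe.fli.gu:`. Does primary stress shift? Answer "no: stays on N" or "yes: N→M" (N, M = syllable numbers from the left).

no: stays on 2

Base `se:.du:.ra:.fe.fli` (5 syllables):
  The word has 5 syllables; the second syllable is syllable 2 (du:).
  → primary stress on syllable 2.
Suffixed `se:.du:.ra:.fe.fli.gu:` (6 syllables):
  The word has 6 syllables; the second syllable is syllable 2 (du:).
  → primary stress on syllable 2.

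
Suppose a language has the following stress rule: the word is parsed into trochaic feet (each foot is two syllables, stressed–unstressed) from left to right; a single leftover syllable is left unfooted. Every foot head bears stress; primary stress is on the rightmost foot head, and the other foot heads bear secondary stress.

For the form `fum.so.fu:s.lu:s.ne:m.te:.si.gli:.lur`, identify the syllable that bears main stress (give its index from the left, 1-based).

Parse left to right into trochaic (ˈσσ) feet: (ˈfum.so) (ˈfu:s.lu:s) (ˈne:m.te:) (ˈsi.gli:) lur. Syllable 9 is left unfooted.
Foot heads (stressed positions): 1, 3, 5, 7.
End Rule Rightmost: primary stress on the rightmost head = syllable 7.
Primary stress: syllable 7 → fum.so.fu:s.lu:s.ne:m.te:.ˈsi.gli:.lur.

7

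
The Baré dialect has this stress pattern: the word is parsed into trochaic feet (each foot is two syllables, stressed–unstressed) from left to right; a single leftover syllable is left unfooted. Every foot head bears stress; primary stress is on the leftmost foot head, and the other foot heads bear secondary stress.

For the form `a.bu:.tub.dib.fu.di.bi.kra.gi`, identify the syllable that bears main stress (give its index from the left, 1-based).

Parse left to right into trochaic (ˈσσ) feet: (ˈa.bu:) (ˈtub.dib) (ˈfu.di) (ˈbi.kra) gi. Syllable 9 is left unfooted.
Foot heads (stressed positions): 1, 3, 5, 7.
End Rule Leftmost: primary stress on the leftmost head = syllable 1.
Primary stress: syllable 1 → ˈa.bu:.tub.dib.fu.di.bi.kra.gi.

1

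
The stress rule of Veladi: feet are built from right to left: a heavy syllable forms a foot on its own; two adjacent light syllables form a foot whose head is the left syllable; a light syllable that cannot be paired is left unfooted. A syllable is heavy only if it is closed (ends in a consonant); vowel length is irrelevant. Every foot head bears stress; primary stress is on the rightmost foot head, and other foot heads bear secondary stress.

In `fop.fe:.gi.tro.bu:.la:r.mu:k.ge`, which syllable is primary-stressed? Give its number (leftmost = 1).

7

Weights: 1 fop H, 2 fe: L, 3 gi L, 4 tro L, 5 bu: L, 6 la:r H, 7 mu:k H, 8 ge L.
Parse right to left (heavy = foot alone; LL = one foot; stranded L unfooted): (ˈfop) (ˈfe:.gi) (ˈtro.bu:) (ˈla:r) (ˈmu:k) ge.
Foot heads: 1, 2, 4, 6, 7.
Primary stress on the rightmost head = syllable 7.
Primary stress: syllable 7 → fop.fe:.gi.tro.bu:.la:r.ˈmu:k.ge.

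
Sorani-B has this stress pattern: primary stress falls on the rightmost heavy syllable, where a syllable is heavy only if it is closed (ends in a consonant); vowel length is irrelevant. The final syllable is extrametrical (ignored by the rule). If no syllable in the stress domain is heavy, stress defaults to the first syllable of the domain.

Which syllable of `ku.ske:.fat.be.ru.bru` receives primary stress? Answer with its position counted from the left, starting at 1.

3

The final syllable (6, bru) is extrametrical; the stress domain is syllables 1–5.
Weights: 1 ku L, 2 ske: L, 3 fat H, 4 be L, 5 ru L.
Heavy syllables in the domain: 3. The rightmost is syllable 3 (fat).
Primary stress: syllable 3 → ku.ske:.ˈfat.be.ru.bru.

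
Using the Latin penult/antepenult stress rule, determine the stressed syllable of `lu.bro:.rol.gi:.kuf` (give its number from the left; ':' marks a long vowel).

4

Classical Latin: stress the penult if heavy (long vowel or closed), else the antepenult.
Weights: 3 rol H, 4 gi: H, 5 kuf H.
The penult (syllable 4, gi:) is heavy, so it takes stress.
Stress on syllable 4: lu.bro:.rol.ˈgi:.kuf.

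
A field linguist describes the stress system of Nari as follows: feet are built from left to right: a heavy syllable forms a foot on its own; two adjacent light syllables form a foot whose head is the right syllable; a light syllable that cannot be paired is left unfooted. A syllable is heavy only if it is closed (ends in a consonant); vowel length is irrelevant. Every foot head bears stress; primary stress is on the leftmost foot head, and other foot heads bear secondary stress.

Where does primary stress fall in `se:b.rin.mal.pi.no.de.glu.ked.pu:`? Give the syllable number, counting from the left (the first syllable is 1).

1

Weights: 1 se:b H, 2 rin H, 3 mal H, 4 pi L, 5 no L, 6 de L, 7 glu L, 8 ked H, 9 pu: L.
Parse left to right (heavy = foot alone; LL = one foot; stranded L unfooted): (ˈse:b) (ˈrin) (ˈmal) (pi.ˈno) (de.ˈglu) (ˈked) pu:.
Foot heads: 1, 2, 3, 5, 7, 8.
Primary stress on the leftmost head = syllable 1.
Primary stress: syllable 1 → ˈse:b.rin.mal.pi.no.de.glu.ked.pu:.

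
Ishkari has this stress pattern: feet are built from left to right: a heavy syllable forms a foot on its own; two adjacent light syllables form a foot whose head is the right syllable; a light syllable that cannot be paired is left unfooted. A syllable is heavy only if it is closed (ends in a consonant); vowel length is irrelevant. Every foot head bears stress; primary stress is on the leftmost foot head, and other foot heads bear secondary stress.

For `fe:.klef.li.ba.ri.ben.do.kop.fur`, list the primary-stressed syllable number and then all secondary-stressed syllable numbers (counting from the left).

primary 2, secondary 4, 6, 8, 9

Weights: 1 fe: L, 2 klef H, 3 li L, 4 ba L, 5 ri L, 6 ben H, 7 do L, 8 kop H, 9 fur H.
Parse left to right (heavy = foot alone; LL = one foot; stranded L unfooted): fe: (ˈklef) (li.ˈba) ri (ˈben) do (ˈkop) (ˈfur).
Foot heads: 2, 4, 6, 8, 9.
Primary stress on the leftmost head = syllable 2.
Secondary stress on 4, 6, 8, 9: fe:.ˈklef.li.ˌba.ri.ˌben.do.ˌkop.ˌfur.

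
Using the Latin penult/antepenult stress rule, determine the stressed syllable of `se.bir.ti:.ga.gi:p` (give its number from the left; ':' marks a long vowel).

3

Classical Latin: stress the penult if heavy (long vowel or closed), else the antepenult.
Weights: 3 ti: H, 4 ga L, 5 gi:p H.
The penult (syllable 4, ga) is light, so stress falls on the antepenult (syllable 3, ti:).
Stress on syllable 3: se.bir.ˈti:.ga.gi:p.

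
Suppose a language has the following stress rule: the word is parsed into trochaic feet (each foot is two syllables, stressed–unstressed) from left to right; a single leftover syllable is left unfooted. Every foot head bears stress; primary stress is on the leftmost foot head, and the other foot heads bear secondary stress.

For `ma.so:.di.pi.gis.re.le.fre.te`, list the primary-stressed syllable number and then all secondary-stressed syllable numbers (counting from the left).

primary 1, secondary 3, 5, 7

Parse left to right into trochaic (ˈσσ) feet: (ˈma.so:) (ˈdi.pi) (ˈgis.re) (ˈle.fre) te. Syllable 9 is left unfooted.
Foot heads (stressed positions): 1, 3, 5, 7.
End Rule Leftmost: primary stress on the leftmost head = syllable 1.
Secondary stress on 3, 5, 7: ˈma.so:.ˌdi.pi.ˌgis.re.ˌle.fre.te.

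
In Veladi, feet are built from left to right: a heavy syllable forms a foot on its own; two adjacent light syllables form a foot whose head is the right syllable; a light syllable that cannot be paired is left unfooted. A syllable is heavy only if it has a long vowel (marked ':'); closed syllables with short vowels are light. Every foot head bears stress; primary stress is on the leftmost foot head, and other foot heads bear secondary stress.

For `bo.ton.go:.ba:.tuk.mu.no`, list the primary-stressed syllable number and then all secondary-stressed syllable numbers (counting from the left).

Weights: 1 bo L, 2 ton L, 3 go: H, 4 ba: H, 5 tuk L, 6 mu L, 7 no L.
Parse left to right (heavy = foot alone; LL = one foot; stranded L unfooted): (bo.ˈton) (ˈgo:) (ˈba:) (tuk.ˈmu) no.
Foot heads: 2, 3, 4, 6.
Primary stress on the leftmost head = syllable 2.
Secondary stress on 3, 4, 6: bo.ˈton.ˌgo:.ˌba:.tuk.ˌmu.no.

primary 2, secondary 3, 4, 6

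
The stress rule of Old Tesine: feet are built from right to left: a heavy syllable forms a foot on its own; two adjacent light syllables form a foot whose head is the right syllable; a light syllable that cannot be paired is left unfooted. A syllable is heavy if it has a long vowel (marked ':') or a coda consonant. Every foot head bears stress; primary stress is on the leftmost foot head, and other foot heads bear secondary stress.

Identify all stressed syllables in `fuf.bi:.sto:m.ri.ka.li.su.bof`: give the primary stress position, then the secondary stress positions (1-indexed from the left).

primary 1, secondary 2, 3, 5, 7, 8

Weights: 1 fuf H, 2 bi: H, 3 sto:m H, 4 ri L, 5 ka L, 6 li L, 7 su L, 8 bof H.
Parse right to left (heavy = foot alone; LL = one foot; stranded L unfooted): (ˈfuf) (ˈbi:) (ˈsto:m) (ri.ˈka) (li.ˈsu) (ˈbof).
Foot heads: 1, 2, 3, 5, 7, 8.
Primary stress on the leftmost head = syllable 1.
Secondary stress on 2, 3, 5, 7, 8: ˈfuf.ˌbi:.ˌsto:m.ri.ˌka.li.ˌsu.ˌbof.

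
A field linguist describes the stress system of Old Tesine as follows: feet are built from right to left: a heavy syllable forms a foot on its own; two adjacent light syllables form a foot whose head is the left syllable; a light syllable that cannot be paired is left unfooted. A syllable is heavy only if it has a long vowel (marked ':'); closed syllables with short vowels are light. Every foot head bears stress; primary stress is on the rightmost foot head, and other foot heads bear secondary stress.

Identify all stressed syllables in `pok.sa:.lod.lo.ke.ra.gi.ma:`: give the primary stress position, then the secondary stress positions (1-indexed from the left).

Weights: 1 pok L, 2 sa: H, 3 lod L, 4 lo L, 5 ke L, 6 ra L, 7 gi L, 8 ma: H.
Parse right to left (heavy = foot alone; LL = one foot; stranded L unfooted): pok (ˈsa:) lod (ˈlo.ke) (ˈra.gi) (ˈma:).
Foot heads: 2, 4, 6, 8.
Primary stress on the rightmost head = syllable 8.
Secondary stress on 2, 4, 6: pok.ˌsa:.lod.ˌlo.ke.ˌra.gi.ˈma:.

primary 8, secondary 2, 4, 6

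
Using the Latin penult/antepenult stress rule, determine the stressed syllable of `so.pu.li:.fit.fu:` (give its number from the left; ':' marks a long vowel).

Classical Latin: stress the penult if heavy (long vowel or closed), else the antepenult.
Weights: 3 li: H, 4 fit H, 5 fu: H.
The penult (syllable 4, fit) is heavy, so it takes stress.
Stress on syllable 4: so.pu.li:.ˈfit.fu:.

4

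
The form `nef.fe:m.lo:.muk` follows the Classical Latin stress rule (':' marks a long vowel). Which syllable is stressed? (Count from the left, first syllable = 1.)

3

Classical Latin: stress the penult if heavy (long vowel or closed), else the antepenult.
Weights: 2 fe:m H, 3 lo: H, 4 muk H.
The penult (syllable 3, lo:) is heavy, so it takes stress.
Stress on syllable 3: nef.fe:m.ˈlo:.muk.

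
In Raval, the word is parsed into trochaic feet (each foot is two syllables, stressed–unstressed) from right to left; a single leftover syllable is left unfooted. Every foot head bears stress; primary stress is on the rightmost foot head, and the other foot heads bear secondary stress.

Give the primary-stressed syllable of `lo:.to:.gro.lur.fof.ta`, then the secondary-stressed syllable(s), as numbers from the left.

Parse right to left into trochaic (ˈσσ) feet: (ˈlo:.to:) (ˈgro.lur) (ˈfof.ta).
Foot heads (stressed positions): 1, 3, 5.
End Rule Rightmost: primary stress on the rightmost head = syllable 5.
Secondary stress on 1, 3: ˌlo:.to:.ˌgro.lur.ˈfof.ta.

primary 5, secondary 1, 3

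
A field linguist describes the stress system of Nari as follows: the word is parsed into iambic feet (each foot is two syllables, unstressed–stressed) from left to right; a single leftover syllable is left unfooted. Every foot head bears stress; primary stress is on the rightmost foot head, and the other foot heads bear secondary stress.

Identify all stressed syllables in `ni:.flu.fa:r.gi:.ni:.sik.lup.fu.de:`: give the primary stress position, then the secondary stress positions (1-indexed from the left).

primary 8, secondary 2, 4, 6

Parse left to right into iambic (σˈσ) feet: (ni:.ˈflu) (fa:r.ˈgi:) (ni:.ˈsik) (lup.ˈfu) de:. Syllable 9 is left unfooted.
Foot heads (stressed positions): 2, 4, 6, 8.
End Rule Rightmost: primary stress on the rightmost head = syllable 8.
Secondary stress on 2, 4, 6: ni:.ˌflu.fa:r.ˌgi:.ni:.ˌsik.lup.ˈfu.de:.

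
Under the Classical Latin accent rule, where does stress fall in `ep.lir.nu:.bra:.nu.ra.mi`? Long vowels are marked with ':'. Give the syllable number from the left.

Classical Latin: stress the penult if heavy (long vowel or closed), else the antepenult.
Weights: 5 nu L, 6 ra L, 7 mi L.
The penult (syllable 6, ra) is light, so stress falls on the antepenult (syllable 5, nu).
Stress on syllable 5: ep.lir.nu:.bra:.ˈnu.ra.mi.

5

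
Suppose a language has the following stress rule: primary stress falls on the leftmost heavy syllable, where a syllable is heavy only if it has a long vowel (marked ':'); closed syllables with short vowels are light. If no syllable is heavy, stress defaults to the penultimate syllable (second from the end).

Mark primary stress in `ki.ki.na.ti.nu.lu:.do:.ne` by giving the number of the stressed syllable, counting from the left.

6

Weights: 1 ki L, 2 ki L, 3 na L, 4 ti L, 5 nu L, 6 lu: H, 7 do: H, 8 ne L.
Heavy syllables in the domain: 6, 7. The leftmost is syllable 6 (lu:).
Primary stress: syllable 6 → ki.ki.na.ti.nu.ˈlu:.do:.ne.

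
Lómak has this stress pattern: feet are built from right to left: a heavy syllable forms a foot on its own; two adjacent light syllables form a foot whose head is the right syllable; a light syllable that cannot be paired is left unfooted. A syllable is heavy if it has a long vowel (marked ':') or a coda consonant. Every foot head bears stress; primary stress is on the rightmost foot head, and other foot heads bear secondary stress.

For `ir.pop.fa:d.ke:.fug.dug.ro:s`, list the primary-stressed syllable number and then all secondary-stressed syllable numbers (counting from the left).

Weights: 1 ir H, 2 pop H, 3 fa:d H, 4 ke: H, 5 fug H, 6 dug H, 7 ro:s H.
Parse right to left (heavy = foot alone; LL = one foot; stranded L unfooted): (ˈir) (ˈpop) (ˈfa:d) (ˈke:) (ˈfug) (ˈdug) (ˈro:s).
Foot heads: 1, 2, 3, 4, 5, 6, 7.
Primary stress on the rightmost head = syllable 7.
Secondary stress on 1, 2, 3, 4, 5, 6: ˌir.ˌpop.ˌfa:d.ˌke:.ˌfug.ˌdug.ˈro:s.

primary 7, secondary 1, 2, 3, 4, 5, 6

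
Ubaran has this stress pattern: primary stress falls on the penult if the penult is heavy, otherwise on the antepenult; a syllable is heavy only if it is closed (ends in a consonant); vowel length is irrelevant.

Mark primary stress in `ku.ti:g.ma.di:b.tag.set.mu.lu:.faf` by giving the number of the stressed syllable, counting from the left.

7

Weights: 7 mu L, 8 lu: L, 9 faf H.
The penult (syllable 8, lu:) is light, so stress falls on the antepenult (syllable 7, mu).
Primary stress: syllable 7 → ku.ti:g.ma.di:b.tag.set.ˈmu.lu:.faf.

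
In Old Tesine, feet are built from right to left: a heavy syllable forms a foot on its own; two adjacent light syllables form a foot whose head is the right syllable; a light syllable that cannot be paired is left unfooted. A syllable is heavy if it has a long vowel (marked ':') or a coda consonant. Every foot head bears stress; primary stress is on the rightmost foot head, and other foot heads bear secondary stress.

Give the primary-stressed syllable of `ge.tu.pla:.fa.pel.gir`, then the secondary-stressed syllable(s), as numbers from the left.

Weights: 1 ge L, 2 tu L, 3 pla: H, 4 fa L, 5 pel H, 6 gir H.
Parse right to left (heavy = foot alone; LL = one foot; stranded L unfooted): (ge.ˈtu) (ˈpla:) fa (ˈpel) (ˈgir).
Foot heads: 2, 3, 5, 6.
Primary stress on the rightmost head = syllable 6.
Secondary stress on 2, 3, 5: ge.ˌtu.ˌpla:.fa.ˌpel.ˈgir.

primary 6, secondary 2, 3, 5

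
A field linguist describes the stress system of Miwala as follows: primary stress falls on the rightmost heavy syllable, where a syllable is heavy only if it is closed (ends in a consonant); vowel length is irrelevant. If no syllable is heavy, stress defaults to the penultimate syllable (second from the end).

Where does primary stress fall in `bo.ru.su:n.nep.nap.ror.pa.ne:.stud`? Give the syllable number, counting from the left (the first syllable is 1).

Weights: 1 bo L, 2 ru L, 3 su:n H, 4 nep H, 5 nap H, 6 ror H, 7 pa L, 8 ne: L, 9 stud H.
Heavy syllables in the domain: 3, 4, 5, 6, 9. The rightmost is syllable 9 (stud).
Primary stress: syllable 9 → bo.ru.su:n.nep.nap.ror.pa.ne:.ˈstud.

9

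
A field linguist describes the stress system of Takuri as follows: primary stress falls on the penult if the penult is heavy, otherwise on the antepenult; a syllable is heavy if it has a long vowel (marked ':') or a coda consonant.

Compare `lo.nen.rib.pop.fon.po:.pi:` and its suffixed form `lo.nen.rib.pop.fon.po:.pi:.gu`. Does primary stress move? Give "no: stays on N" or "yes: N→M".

yes: 6→7

Base `lo.nen.rib.pop.fon.po:.pi:` (7 syllables):
  Weights: 5 fon H, 6 po: H, 7 pi: H.
  The penult (syllable 6, po:) is heavy, so it takes stress.
  → primary stress on syllable 6.
Suffixed `lo.nen.rib.pop.fon.po:.pi:.gu` (8 syllables):
  Weights: 6 po: H, 7 pi: H, 8 gu L.
  The penult (syllable 7, pi:) is heavy, so it takes stress.
  → primary stress on syllable 7.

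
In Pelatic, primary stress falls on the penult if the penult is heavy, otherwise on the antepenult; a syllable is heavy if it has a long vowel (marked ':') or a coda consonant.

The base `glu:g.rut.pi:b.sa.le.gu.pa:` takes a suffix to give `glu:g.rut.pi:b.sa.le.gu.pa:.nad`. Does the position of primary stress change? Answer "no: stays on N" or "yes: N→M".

Base `glu:g.rut.pi:b.sa.le.gu.pa:` (7 syllables):
  Weights: 5 le L, 6 gu L, 7 pa: H.
  The penult (syllable 6, gu) is light, so stress falls on the antepenult (syllable 5, le).
  → primary stress on syllable 5.
Suffixed `glu:g.rut.pi:b.sa.le.gu.pa:.nad` (8 syllables):
  Weights: 6 gu L, 7 pa: H, 8 nad H.
  The penult (syllable 7, pa:) is heavy, so it takes stress.
  → primary stress on syllable 7.

yes: 5→7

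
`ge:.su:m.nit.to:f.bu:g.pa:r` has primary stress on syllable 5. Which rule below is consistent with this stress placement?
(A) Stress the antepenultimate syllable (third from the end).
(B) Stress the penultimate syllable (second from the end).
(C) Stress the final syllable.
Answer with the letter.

Rule A → syllable 4 (observed: 5).
Rule B → syllable 5 ✓.
Rule C → syllable 6 (observed: 5).

B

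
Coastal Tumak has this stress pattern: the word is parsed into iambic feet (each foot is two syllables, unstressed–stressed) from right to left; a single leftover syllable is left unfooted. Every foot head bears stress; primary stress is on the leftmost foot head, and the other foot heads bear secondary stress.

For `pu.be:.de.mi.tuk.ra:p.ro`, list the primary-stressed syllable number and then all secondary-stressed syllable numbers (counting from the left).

primary 3, secondary 5, 7

Parse right to left into iambic (σˈσ) feet: pu (be:.ˈde) (mi.ˈtuk) (ra:p.ˈro). Syllable 1 is left unfooted.
Foot heads (stressed positions): 3, 5, 7.
End Rule Leftmost: primary stress on the leftmost head = syllable 3.
Secondary stress on 5, 7: pu.be:.ˈde.mi.ˌtuk.ra:p.ˌro.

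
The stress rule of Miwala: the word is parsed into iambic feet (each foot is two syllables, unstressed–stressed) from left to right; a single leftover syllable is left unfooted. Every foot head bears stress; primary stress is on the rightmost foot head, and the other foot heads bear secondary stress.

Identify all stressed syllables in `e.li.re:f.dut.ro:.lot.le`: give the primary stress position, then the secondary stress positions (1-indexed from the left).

Parse left to right into iambic (σˈσ) feet: (e.ˈli) (re:f.ˈdut) (ro:.ˈlot) le. Syllable 7 is left unfooted.
Foot heads (stressed positions): 2, 4, 6.
End Rule Rightmost: primary stress on the rightmost head = syllable 6.
Secondary stress on 2, 4: e.ˌli.re:f.ˌdut.ro:.ˈlot.le.

primary 6, secondary 2, 4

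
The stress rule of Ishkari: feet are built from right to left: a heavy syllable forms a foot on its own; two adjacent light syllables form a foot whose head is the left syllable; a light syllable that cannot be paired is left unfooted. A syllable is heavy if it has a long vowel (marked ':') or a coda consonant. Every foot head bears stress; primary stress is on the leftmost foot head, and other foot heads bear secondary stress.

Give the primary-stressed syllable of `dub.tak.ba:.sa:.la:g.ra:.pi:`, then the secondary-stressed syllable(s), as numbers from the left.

primary 1, secondary 2, 3, 4, 5, 6, 7

Weights: 1 dub H, 2 tak H, 3 ba: H, 4 sa: H, 5 la:g H, 6 ra: H, 7 pi: H.
Parse right to left (heavy = foot alone; LL = one foot; stranded L unfooted): (ˈdub) (ˈtak) (ˈba:) (ˈsa:) (ˈla:g) (ˈra:) (ˈpi:).
Foot heads: 1, 2, 3, 4, 5, 6, 7.
Primary stress on the leftmost head = syllable 1.
Secondary stress on 2, 3, 4, 5, 6, 7: ˈdub.ˌtak.ˌba:.ˌsa:.ˌla:g.ˌra:.ˌpi:.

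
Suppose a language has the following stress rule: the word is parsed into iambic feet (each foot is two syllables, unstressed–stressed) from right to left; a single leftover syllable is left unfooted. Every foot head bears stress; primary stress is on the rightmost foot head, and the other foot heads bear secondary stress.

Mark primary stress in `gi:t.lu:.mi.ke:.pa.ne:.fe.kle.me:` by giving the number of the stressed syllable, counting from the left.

Parse right to left into iambic (σˈσ) feet: gi:t (lu:.ˈmi) (ke:.ˈpa) (ne:.ˈfe) (kle.ˈme:). Syllable 1 is left unfooted.
Foot heads (stressed positions): 3, 5, 7, 9.
End Rule Rightmost: primary stress on the rightmost head = syllable 9.
Primary stress: syllable 9 → gi:t.lu:.mi.ke:.pa.ne:.fe.kle.ˈme:.

9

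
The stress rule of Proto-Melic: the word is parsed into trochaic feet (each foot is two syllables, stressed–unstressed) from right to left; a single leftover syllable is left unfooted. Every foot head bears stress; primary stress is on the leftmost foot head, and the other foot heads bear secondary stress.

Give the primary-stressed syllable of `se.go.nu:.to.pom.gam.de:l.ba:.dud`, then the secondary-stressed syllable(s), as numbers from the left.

Parse right to left into trochaic (ˈσσ) feet: se (ˈgo.nu:) (ˈto.pom) (ˈgam.de:l) (ˈba:.dud). Syllable 1 is left unfooted.
Foot heads (stressed positions): 2, 4, 6, 8.
End Rule Leftmost: primary stress on the leftmost head = syllable 2.
Secondary stress on 4, 6, 8: se.ˈgo.nu:.ˌto.pom.ˌgam.de:l.ˌba:.dud.

primary 2, secondary 4, 6, 8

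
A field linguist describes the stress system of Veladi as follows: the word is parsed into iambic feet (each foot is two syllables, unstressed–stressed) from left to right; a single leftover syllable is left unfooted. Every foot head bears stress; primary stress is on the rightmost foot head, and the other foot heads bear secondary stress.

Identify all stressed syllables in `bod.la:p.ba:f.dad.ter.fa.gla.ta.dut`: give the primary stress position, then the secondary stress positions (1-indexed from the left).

Parse left to right into iambic (σˈσ) feet: (bod.ˈla:p) (ba:f.ˈdad) (ter.ˈfa) (gla.ˈta) dut. Syllable 9 is left unfooted.
Foot heads (stressed positions): 2, 4, 6, 8.
End Rule Rightmost: primary stress on the rightmost head = syllable 8.
Secondary stress on 2, 4, 6: bod.ˌla:p.ba:f.ˌdad.ter.ˌfa.gla.ˈta.dut.

primary 8, secondary 2, 4, 6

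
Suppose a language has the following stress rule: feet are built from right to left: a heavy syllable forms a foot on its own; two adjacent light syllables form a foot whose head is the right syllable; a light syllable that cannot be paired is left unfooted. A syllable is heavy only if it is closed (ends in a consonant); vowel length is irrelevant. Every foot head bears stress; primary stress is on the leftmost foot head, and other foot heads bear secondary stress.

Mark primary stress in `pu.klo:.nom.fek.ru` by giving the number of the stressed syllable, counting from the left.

Weights: 1 pu L, 2 klo: L, 3 nom H, 4 fek H, 5 ru L.
Parse right to left (heavy = foot alone; LL = one foot; stranded L unfooted): (pu.ˈklo:) (ˈnom) (ˈfek) ru.
Foot heads: 2, 3, 4.
Primary stress on the leftmost head = syllable 2.
Primary stress: syllable 2 → pu.ˈklo:.nom.fek.ru.

2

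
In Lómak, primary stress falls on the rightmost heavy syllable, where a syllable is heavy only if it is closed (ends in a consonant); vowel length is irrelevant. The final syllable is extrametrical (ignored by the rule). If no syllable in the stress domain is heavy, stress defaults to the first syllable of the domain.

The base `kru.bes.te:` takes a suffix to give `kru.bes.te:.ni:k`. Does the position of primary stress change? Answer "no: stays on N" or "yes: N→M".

no: stays on 2

Base `kru.bes.te:` (3 syllables):
  The final syllable (3, te:) is extrametrical; the stress domain is syllables 1–2.
  Weights: 1 kru L, 2 bes H.
  Heavy syllables in the domain: 2. The rightmost is syllable 2 (bes).
  → primary stress on syllable 2.
Suffixed `kru.bes.te:.ni:k` (4 syllables):
  The final syllable (4, ni:k) is extrametrical; the stress domain is syllables 1–3.
  Weights: 1 kru L, 2 bes H, 3 te: L.
  Heavy syllables in the domain: 2. The rightmost is syllable 2 (bes).
  → primary stress on syllable 2.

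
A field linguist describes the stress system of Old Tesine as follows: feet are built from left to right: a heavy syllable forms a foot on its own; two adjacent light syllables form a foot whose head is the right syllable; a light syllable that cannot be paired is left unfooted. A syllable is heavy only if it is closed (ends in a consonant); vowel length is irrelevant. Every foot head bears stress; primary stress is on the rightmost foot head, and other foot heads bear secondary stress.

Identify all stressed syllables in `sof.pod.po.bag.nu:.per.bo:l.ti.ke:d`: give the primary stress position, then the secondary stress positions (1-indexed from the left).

Weights: 1 sof H, 2 pod H, 3 po L, 4 bag H, 5 nu: L, 6 per H, 7 bo:l H, 8 ti L, 9 ke:d H.
Parse left to right (heavy = foot alone; LL = one foot; stranded L unfooted): (ˈsof) (ˈpod) po (ˈbag) nu: (ˈper) (ˈbo:l) ti (ˈke:d).
Foot heads: 1, 2, 4, 6, 7, 9.
Primary stress on the rightmost head = syllable 9.
Secondary stress on 1, 2, 4, 6, 7: ˌsof.ˌpod.po.ˌbag.nu:.ˌper.ˌbo:l.ti.ˈke:d.

primary 9, secondary 1, 2, 4, 6, 7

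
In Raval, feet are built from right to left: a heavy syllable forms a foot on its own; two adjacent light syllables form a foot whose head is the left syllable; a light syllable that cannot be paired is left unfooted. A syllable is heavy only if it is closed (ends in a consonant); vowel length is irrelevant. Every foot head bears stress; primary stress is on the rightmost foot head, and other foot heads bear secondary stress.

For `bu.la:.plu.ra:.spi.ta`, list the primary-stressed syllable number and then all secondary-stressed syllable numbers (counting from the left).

primary 5, secondary 1, 3

Weights: 1 bu L, 2 la: L, 3 plu L, 4 ra: L, 5 spi L, 6 ta L.
Parse right to left (heavy = foot alone; LL = one foot; stranded L unfooted): (ˈbu.la:) (ˈplu.ra:) (ˈspi.ta).
Foot heads: 1, 3, 5.
Primary stress on the rightmost head = syllable 5.
Secondary stress on 1, 3: ˌbu.la:.ˌplu.ra:.ˈspi.ta.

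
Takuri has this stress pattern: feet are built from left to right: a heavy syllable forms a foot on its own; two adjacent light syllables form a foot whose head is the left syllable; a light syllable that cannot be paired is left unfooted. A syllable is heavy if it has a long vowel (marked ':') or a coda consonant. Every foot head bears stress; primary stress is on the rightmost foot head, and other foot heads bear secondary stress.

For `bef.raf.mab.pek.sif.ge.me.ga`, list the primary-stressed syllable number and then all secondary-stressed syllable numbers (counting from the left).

primary 6, secondary 1, 2, 3, 4, 5

Weights: 1 bef H, 2 raf H, 3 mab H, 4 pek H, 5 sif H, 6 ge L, 7 me L, 8 ga L.
Parse left to right (heavy = foot alone; LL = one foot; stranded L unfooted): (ˈbef) (ˈraf) (ˈmab) (ˈpek) (ˈsif) (ˈge.me) ga.
Foot heads: 1, 2, 3, 4, 5, 6.
Primary stress on the rightmost head = syllable 6.
Secondary stress on 1, 2, 3, 4, 5: ˌbef.ˌraf.ˌmab.ˌpek.ˌsif.ˈge.me.ga.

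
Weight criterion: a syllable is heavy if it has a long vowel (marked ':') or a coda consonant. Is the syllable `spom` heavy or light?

heavy

`spom`: short vowel, closed (coda /m/). Closed → heavy.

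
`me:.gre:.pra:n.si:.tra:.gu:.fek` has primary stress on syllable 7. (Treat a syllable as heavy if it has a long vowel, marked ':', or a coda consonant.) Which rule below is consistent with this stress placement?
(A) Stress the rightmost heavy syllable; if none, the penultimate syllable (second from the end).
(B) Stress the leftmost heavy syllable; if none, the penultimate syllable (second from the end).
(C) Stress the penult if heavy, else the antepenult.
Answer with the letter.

A

Rule A → syllable 7 ✓.
Rule B → syllable 1 (observed: 7).
Rule C → syllable 6 (observed: 7).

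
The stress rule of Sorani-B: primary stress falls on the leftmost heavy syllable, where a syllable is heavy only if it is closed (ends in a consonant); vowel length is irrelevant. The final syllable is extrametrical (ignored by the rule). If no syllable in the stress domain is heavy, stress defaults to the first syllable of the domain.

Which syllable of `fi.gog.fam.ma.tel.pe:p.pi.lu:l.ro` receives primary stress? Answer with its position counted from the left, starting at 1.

The final syllable (9, ro) is extrametrical; the stress domain is syllables 1–8.
Weights: 1 fi L, 2 gog H, 3 fam H, 4 ma L, 5 tel H, 6 pe:p H, 7 pi L, 8 lu:l H.
Heavy syllables in the domain: 2, 3, 5, 6, 8. The leftmost is syllable 2 (gog).
Primary stress: syllable 2 → fi.ˈgog.fam.ma.tel.pe:p.pi.lu:l.ro.

2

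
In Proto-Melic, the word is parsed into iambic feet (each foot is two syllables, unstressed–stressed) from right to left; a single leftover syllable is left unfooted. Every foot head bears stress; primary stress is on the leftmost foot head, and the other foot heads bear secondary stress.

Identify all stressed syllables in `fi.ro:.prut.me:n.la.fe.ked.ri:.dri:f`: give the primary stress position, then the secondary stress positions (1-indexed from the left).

Parse right to left into iambic (σˈσ) feet: fi (ro:.ˈprut) (me:n.ˈla) (fe.ˈked) (ri:.ˈdri:f). Syllable 1 is left unfooted.
Foot heads (stressed positions): 3, 5, 7, 9.
End Rule Leftmost: primary stress on the leftmost head = syllable 3.
Secondary stress on 5, 7, 9: fi.ro:.ˈprut.me:n.ˌla.fe.ˌked.ri:.ˌdri:f.

primary 3, secondary 5, 7, 9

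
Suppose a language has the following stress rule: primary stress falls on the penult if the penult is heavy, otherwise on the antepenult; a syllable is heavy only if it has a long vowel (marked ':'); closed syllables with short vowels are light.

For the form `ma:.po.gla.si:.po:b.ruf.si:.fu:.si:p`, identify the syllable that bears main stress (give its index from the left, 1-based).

8

Weights: 7 si: H, 8 fu: H, 9 si:p H.
The penult (syllable 8, fu:) is heavy, so it takes stress.
Primary stress: syllable 8 → ma:.po.gla.si:.po:b.ruf.si:.ˈfu:.si:p.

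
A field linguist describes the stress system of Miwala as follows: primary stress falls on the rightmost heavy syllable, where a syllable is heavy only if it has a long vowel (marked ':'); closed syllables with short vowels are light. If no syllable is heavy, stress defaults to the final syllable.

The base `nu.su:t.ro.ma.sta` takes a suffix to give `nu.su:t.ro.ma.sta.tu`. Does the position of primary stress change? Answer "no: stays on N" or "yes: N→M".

Base `nu.su:t.ro.ma.sta` (5 syllables):
  Weights: 1 nu L, 2 su:t H, 3 ro L, 4 ma L, 5 sta L.
  Heavy syllables in the domain: 2. The rightmost is syllable 2 (su:t).
  → primary stress on syllable 2.
Suffixed `nu.su:t.ro.ma.sta.tu` (6 syllables):
  Weights: 1 nu L, 2 su:t H, 3 ro L, 4 ma L, 5 sta L, 6 tu L.
  Heavy syllables in the domain: 2. The rightmost is syllable 2 (su:t).
  → primary stress on syllable 2.

no: stays on 2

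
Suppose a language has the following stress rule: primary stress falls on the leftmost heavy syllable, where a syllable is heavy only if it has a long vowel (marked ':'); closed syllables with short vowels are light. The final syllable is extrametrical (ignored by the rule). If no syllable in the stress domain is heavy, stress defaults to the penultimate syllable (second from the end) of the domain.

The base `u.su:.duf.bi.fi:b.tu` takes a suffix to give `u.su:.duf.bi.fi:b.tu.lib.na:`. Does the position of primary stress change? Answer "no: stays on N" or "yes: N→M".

no: stays on 2

Base `u.su:.duf.bi.fi:b.tu` (6 syllables):
  The final syllable (6, tu) is extrametrical; the stress domain is syllables 1–5.
  Weights: 1 u L, 2 su: H, 3 duf L, 4 bi L, 5 fi:b H.
  Heavy syllables in the domain: 2, 5. The leftmost is syllable 2 (su:).
  → primary stress on syllable 2.
Suffixed `u.su:.duf.bi.fi:b.tu.lib.na:` (8 syllables):
  The final syllable (8, na:) is extrametrical; the stress domain is syllables 1–7.
  Weights: 1 u L, 2 su: H, 3 duf L, 4 bi L, 5 fi:b H, 6 tu L, 7 lib L.
  Heavy syllables in the domain: 2, 5. The leftmost is syllable 2 (su:).
  → primary stress on syllable 2.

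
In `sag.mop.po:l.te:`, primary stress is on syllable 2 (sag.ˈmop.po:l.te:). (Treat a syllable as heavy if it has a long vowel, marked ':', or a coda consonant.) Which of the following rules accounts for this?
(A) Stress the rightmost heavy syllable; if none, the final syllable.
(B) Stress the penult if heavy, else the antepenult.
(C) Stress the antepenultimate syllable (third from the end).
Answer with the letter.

C

Rule A → syllable 4 (observed: 2).
Rule B → syllable 3 (observed: 2).
Rule C → syllable 2 ✓.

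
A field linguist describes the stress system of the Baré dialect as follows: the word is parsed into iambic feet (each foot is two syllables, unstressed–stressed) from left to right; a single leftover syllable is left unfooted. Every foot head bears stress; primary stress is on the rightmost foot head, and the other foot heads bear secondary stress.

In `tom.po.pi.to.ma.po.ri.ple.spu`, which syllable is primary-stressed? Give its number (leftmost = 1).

Parse left to right into iambic (σˈσ) feet: (tom.ˈpo) (pi.ˈto) (ma.ˈpo) (ri.ˈple) spu. Syllable 9 is left unfooted.
Foot heads (stressed positions): 2, 4, 6, 8.
End Rule Rightmost: primary stress on the rightmost head = syllable 8.
Primary stress: syllable 8 → tom.po.pi.to.ma.po.ri.ˈple.spu.

8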